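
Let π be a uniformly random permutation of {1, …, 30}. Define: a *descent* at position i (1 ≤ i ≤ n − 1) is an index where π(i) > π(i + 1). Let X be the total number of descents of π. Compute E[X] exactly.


Write X = Σ X_I over i = 1, …, 29, with X_I the indicator of one descent.
There are 29 indicators.
For each fixed i, the pair (π(i), π(i+1)) is a uniformly random ordered pair of distinct values from {1, …, 30}; by symmetry P[π(i) > π(i+1)] = 1/2.
By linearity: E[X] = 29 · (1/2) = (30 − 1) · (1/2) = 29/2 ≈ 14.5000.

E[X] = 29/2 = 14.5000.


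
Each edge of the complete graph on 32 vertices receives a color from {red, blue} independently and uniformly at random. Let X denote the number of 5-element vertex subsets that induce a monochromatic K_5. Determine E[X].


Let X = Σ_S X_S over the C(32, 5) = 201376 subsets S of size 5, where X_S = 1 if the K_5 on S is monochromatic.
For a fixed S, the K_5 on S has C(5, 2) = 10 edges. P[all 10 edges red] = (1/2)^10, and likewise for blue, so P[monochromatic] = 2·(1/2)^10 = 2^{1 − 10} = 1/512.
By linearity: E[X] = C(32, 5) · 2^{1 − 10} = 201376 · 1/512 = 6293/16.
Numerically: E[X] ≈ 393.312.

E[X] = C(32,5)·2^(1−C(5,2)) = 6293/16 ≈ 393.312.


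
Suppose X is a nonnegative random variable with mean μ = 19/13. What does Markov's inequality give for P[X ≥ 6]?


μ = E[X] = 19/13, a = 6.
Markov: P[X ≥ 6] ≤ μ/a = (19/13)/6 = 19/78.
Numerically: ≈ 0.24359.
(Since a = 6 > μ = 1.46154, the bound 19/78 is < 1 and informative.)

P[X ≥ 6] ≤ 19/78 ≈ 0.24359.


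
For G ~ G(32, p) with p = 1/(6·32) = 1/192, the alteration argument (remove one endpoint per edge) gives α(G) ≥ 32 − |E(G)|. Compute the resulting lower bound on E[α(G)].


E[|E(G)|] = C(32, 2)·p = 496 · (1/192) = 31/12.
E[α(G)] ≥ n − E[|E(G)|] = 32 − 31/12 = 353/12.
Numerically: ≈ 29.416667.
(This is only a lower bound; the true E[α(G)] may be larger.)

E[α(G)] ≥ 353/12 ≈ 29.416667.


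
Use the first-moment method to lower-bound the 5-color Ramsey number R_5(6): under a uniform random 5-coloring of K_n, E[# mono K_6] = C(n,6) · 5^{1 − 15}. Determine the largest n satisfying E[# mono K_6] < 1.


We need C(n, 6) · 5^{1 − 15} < 1, i.e. C(n, 6) < 5^{15 − 1} = 6103515625.
Check values of n near the boundary:
  n = 125: C(125, 6) = 4690625500; 4690625500 < 6103515625? YES
  n = 126: C(126, 6) = 4925156775; 4925156775 < 6103515625? YES
  n = 127: C(127, 6) = 5169379425; 5169379425 < 6103515625? YES
  n = 128: C(128, 6) = 5423611200; 5423611200 < 6103515625? YES
  n = 129: C(129, 6) = 5688177600; 5688177600 < 6103515625? YES
  n = 130: C(130, 6) = 5963412000; 5963412000 < 6103515625? YES
  n = 131: C(131, 6) = 6249655776; 6249655776 < 6103515625? NO
  n = 132: C(132, 6) = 6547258432; 6547258432 < 6103515625? NO
The largest n with C(n, 6) < 6103515625 is n = 130 (where E[X] = 47707296/48828125 ≈ 0.977045). Hence R_5(6) > 130, i.e. R_5(6) ≥ 131.

Largest n = 130; hence R_5(6) > 130.


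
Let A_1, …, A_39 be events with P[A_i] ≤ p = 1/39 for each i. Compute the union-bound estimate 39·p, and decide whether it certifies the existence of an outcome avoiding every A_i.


Union bound: P[∪_{i=1}^{39} A_i] ≤ Σ_i P[A_i] ≤ 39·p = 39·(1/39) = 1.
Numerically: 1 ≈ 1.000000.
Is 1 < 1? NO.
Since the bound 1 is ≥ 1, the union bound is uninformative here; it does NOT by itself certify existence.

39·p = 1 ≈ 1.000000; existence NOT certified by the union bound.


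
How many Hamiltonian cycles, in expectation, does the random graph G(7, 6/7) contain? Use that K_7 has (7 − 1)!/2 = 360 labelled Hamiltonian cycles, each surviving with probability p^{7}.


K_7 has (7 − 1)!/2 = 360 labelled Hamiltonian cycles.
For each such Hamiltonian cycle H, let X_H = 1 if all 7 edges of H are present in G. Then P[X_H = 1] = p^{7} = (6/7)^{7} = 279936/823543.
By linearity of expectation: E[X] = Σ_H E[X_H] = 360 · p^{7} = 360 · 279936/823543 = 100776960/823543.
Numerically: E[X] ≈ 122.37.

E[X] = 360 · (6/7)^{7} = 100776960/823543 ≈ 122.37.


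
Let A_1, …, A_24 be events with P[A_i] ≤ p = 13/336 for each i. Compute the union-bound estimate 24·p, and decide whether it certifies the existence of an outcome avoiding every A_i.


Union bound: P[∪_{i=1}^{24} A_i] ≤ Σ_i P[A_i] ≤ 24·p = 24·(13/336) = 13/14.
Numerically: 13/14 ≈ 0.928571.
Is 13/14 < 1? YES.
Since P[∪ A_i] ≤ 13/14 < 1, the complement has P[∩ A_i^c] ≥ 1 − 13/14 = 1/14 > 0, so some outcome avoids every A_i.

24·p = 13/14 ≈ 0.928571; existence CERTIFIED by the union bound.


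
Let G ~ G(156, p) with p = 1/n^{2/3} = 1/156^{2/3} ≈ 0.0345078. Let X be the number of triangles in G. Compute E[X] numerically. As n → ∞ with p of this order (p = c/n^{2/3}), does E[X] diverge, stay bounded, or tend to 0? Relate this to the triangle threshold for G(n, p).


Number of potential triangles: C(156, 3) = 620620.
Each occurs with probability p³ ≈ (0.0345078)³ ≈ 4.10913872e-05.
By linearity: E[X] = C(156, 3)·p³ ≈ 620620 · 4.10913872e-05 ≈ 25.502137.
Since α = 2/3 < 1, p = c/n^{2/3} ≫ 1/n is above the triangle threshold p ~ 1/n. Asymptotically E[X] ~ (c³/6)·n^{3(1−α)} = (1³/6)·n^{1} → ∞; triangles are abundant w.h.p.

E[X] ≈ 25.502137; in regime p = Θ(1/n^{2/3}) E[X] diverges (above the triangle threshold p ~ 1/n).


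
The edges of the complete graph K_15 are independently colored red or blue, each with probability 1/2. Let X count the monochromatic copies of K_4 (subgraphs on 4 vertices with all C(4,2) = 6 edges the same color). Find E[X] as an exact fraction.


Let X = Σ_S X_S over the C(15, 4) = 1365 subsets S of size 4, where X_S = 1 if the K_4 on S is monochromatic.
For a fixed S, the K_4 on S has C(4, 2) = 6 edges. P[all 6 edges red] = (1/2)^6, and likewise for blue, so P[monochromatic] = 2·(1/2)^6 = 2^{1 − 6} = 1/32.
By linearity of expectation: E[X] = C(15, 4) · 2^{1 − 6} = 1365 · 1/32 = 1365/32.
Numerically: E[X] ≈ 42.656.

E[X] = C(15,4)·2^(1−C(4,2)) = 1365/32 ≈ 42.656.


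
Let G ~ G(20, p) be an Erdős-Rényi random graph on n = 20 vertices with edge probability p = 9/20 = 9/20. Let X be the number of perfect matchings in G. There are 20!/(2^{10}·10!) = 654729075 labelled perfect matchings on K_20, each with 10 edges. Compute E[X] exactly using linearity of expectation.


K_20 has 20!/(2^{10}·10!) = 654729075 labelled perfect matchings.
For each such perfect matching H, let X_H = 1 if all 10 edges of H are present in G. Then P[X_H = 1] = p^{10} = (9/20)^{10} = 3486784401/10240000000000.
By linearity: E[X] = Σ_H E[X_H] = 654729075 · p^{10} = 654729075 · 3486784401/10240000000000 = 91315965023646363/409600000000.
Numerically: E[X] ≈ 2.229e+05.

E[X] = 654729075 · (9/20)^{10} = 91315965023646363/409600000000 ≈ 2.229e+05.


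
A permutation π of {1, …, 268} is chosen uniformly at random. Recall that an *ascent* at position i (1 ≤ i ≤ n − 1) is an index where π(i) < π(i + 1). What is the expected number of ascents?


Write X = Σ X_I over i = 1, …, 267, with X_I the indicator of one ascent.
There are 267 indicators.
For each fixed i, the pair (π(i), π(i+1)) is a uniformly random ordered pair of distinct values from {1, …, 268}; by symmetry P[π(i) < π(i+1)] = 1/2.
By linearity: E[X] = 267 · (1/2) = (268 − 1) · (1/2) = 267/2 ≈ 133.500000.

E[X] = 267/2 = 133.500000.


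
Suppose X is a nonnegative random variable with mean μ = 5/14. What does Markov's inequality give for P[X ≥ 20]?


μ = E[X] = 5/14, a = 20.
Markov: P[X ≥ 20] ≤ μ/a = (5/14)/20 = 1/56.
Numerically: ≈ 0.018.
(Since a = 20 > μ = 0.357, the bound 1/56 is < 1 and informative.)

P[X ≥ 20] ≤ 1/56 ≈ 0.018.


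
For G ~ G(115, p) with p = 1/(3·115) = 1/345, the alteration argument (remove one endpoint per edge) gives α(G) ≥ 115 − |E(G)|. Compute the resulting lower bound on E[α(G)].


E[|E(G)|] = C(115, 2)·p = 6555 · (1/345) = 19.
E[α(G)] ≥ n − E[|E(G)|] = 115 − 19 = 96.
Numerically: ≈ 96.000000.
(This is only a lower bound; the true E[α(G)] may be larger.)

E[α(G)] ≥ 96 ≈ 96.000000.


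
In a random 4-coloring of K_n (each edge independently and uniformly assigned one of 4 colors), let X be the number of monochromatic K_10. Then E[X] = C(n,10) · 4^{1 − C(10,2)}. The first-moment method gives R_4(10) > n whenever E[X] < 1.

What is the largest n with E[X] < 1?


We need C(n, 10) · 4^{1 − 45} < 1, i.e. C(n, 10) < 4^{45 − 1} = 309485009821345068724781056.
Check values of n near the boundary:
  n = 2022: C(2022, 10) = 307870445231474093395937796; 307870445231474093395937796 < 309485009821345068724781056? YES
  n = 2023: C(2023, 10) = 309399856285778485315440716; 309399856285778485315440716 < 309485009821345068724781056? YES
  n = 2024: C(2024, 10) = 310936101848269937576192656; 310936101848269937576192656 < 309485009821345068724781056? NO
  n = 2025: C(2025, 10) = 312479209053472269772600560; 312479209053472269772600560 < 309485009821345068724781056? NO
  n = 2026: C(2026, 10) = 314029205130126398094885285; 314029205130126398094885285 < 309485009821345068724781056? NO
The largest n with C(n, 10) < 309485009821345068724781056 is n = 2023 (where E[X] = 77349964071444621328860179/77371252455336267181195264 ≈ 0.999725). Hence R_4(10) > 2023, i.e. R_4(10) ≥ 2024.

Largest n = 2023; hence R_4(10) > 2023.


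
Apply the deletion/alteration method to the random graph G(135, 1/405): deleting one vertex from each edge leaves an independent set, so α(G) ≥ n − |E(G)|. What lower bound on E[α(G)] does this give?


E[|E(G)|] = C(135, 2)·p = 9045 · (1/405) = 67/3.
E[α(G)] ≥ n − E[|E(G)|] = 135 − 67/3 = 338/3.
Numerically: ≈ 112.667.
(This is only a lower bound; the true E[α(G)] may be larger.)

E[α(G)] ≥ 338/3 ≈ 112.667.


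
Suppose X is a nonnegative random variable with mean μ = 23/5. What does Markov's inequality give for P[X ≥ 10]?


μ = E[X] = 23/5, a = 10.
Markov: P[X ≥ 10] ≤ μ/a = (23/5)/10 = 23/50.
Numerically: ≈ 0.460000.
(Since a = 10 > μ = 4.600000, the bound 23/50 is < 1 and informative.)

P[X ≥ 10] ≤ 23/50 ≈ 0.460000.


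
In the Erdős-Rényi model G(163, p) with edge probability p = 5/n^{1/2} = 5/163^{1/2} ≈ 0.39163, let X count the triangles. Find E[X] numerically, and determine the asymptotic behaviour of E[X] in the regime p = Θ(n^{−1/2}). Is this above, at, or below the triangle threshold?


Number of potential triangles: C(163, 3) = 708561.
Each occurs with probability p³ ≈ (0.39163)³ ≈ 6.0065985e-02.
By linearity: E[X] = C(163, 3)·p³ ≈ 708561 · 6.0065985e-02 ≈ 42560.41470.
Since α = 1/2 < 1, p = c/n^{1/2} ≫ 1/n is above the triangle threshold p ~ 1/n. Asymptotically E[X] ~ (c³/6)·n^{3(1−α)} = (5³/6)·n^{1.5} → ∞; triangles are abundant w.h.p.

E[X] ≈ 42560.41470; in regime p = Θ(1/n^{1/2}) E[X] diverges (above the triangle threshold p ~ 1/n).


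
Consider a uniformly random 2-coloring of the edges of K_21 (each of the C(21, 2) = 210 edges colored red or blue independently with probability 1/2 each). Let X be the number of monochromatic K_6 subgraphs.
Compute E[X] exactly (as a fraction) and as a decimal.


Let X = Σ_S X_S over the C(21, 6) = 54264 subsets S of size 6, where X_S = 1 if the K_6 on S is monochromatic.
For a fixed S, the K_6 on S has C(6, 2) = 15 edges. P[all 15 edges red] = (1/2)^15, and likewise for blue, so P[monochromatic] = 2·(1/2)^15 = 2^{1 − 15} = 1/16384.
By linearity: E[X] = C(21, 6) · 2^{1 − 15} = 54264 · 1/16384 = 6783/2048.
Numerically: E[X] ≈ 3.3120.

E[X] = C(21,6)·2^(1−C(6,2)) = 6783/2048 ≈ 3.3120.


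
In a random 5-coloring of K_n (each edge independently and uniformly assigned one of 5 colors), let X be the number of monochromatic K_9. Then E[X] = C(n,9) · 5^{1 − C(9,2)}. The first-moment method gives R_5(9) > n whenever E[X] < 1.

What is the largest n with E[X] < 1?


We need C(n, 9) · 5^{1 − 36} < 1, i.e. C(n, 9) < 5^{36 − 1} = 2910383045673370361328125.
Check values of n near the boundary:
  n = 2169: C(2169, 9) = 2879753360044504243499683; 2879753360044504243499683 < 2910383045673370361328125? YES
  n = 2170: C(2170, 9) = 2891746779868845075610510; 2891746779868845075610510 < 2910383045673370361328125? YES
  n = 2171: C(2171, 9) = 2903784578674959601827205; 2903784578674959601827205 < 2910383045673370361328125? YES
  n = 2172: C(2172, 9) = 2915866900084148060642020; 2915866900084148060642020 < 2910383045673370361328125? NO
The largest n with C(n, 9) < 2910383045673370361328125 is n = 2171 (where E[X] = 580756915734991920365441/582076609134674072265625 ≈ 0.998). Hence R_5(9) > 2171, i.e. R_5(9) ≥ 2172.

Largest n = 2171; hence R_5(9) > 2171.


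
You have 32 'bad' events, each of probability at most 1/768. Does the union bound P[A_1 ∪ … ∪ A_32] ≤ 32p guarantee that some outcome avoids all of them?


Union bound: P[∪_{i=1}^{32} A_i] ≤ Σ_i P[A_i] ≤ 32·p = 32·(1/768) = 1/24.
Numerically: 1/24 ≈ 0.04167.
Is 1/24 < 1? YES.
Since P[∪ A_i] ≤ 1/24 < 1, the complement has P[∩ A_i^c] ≥ 1 − 1/24 = 23/24 > 0, so some outcome avoids every A_i.

32·p = 1/24 ≈ 0.04167; existence CERTIFIED by the union bound.


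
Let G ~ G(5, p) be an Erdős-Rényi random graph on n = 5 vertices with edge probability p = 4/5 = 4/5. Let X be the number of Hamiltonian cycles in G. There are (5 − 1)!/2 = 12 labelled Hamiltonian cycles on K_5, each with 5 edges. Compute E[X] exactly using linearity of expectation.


K_5 has (5 − 1)!/2 = 12 labelled Hamiltonian cycles.
For each such Hamiltonian cycle H, let X_H = 1 if all 5 edges of H are present in G. Then P[X_H = 1] = p^{5} = (4/5)^{5} = 1024/3125.
By linearity: E[X] = Σ_H E[X_H] = 12 · p^{5} = 12 · 1024/3125 = 12288/3125.
Numerically: E[X] ≈ 3.932.

E[X] = 12 · (4/5)^{5} = 12288/3125 ≈ 3.932.


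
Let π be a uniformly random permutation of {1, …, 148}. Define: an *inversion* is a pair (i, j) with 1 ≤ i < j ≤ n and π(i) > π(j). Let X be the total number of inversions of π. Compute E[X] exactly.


Write X = Σ X_I over the C(148, 2) = 10878 pairs i < j, with X_I the indicator of one inversion.
There are 10878 indicators.
For each fixed pair i < j, the values π(i) and π(j) are two distinct elements of {1, …, 148} in uniformly random order; by symmetry P[π(i) > π(j)] = 1/2.
By linearity: E[X] = 10878 · (1/2) = C(148, 2) · (1/2) = 10878/2 = 5439 ≈ 5439.000000.

E[X] = 5439 = 5439.000000.


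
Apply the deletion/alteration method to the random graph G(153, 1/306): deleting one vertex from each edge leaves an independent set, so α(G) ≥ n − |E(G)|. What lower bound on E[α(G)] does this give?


E[|E(G)|] = C(153, 2)·p = 11628 · (1/306) = 38.
E[α(G)] ≥ n − E[|E(G)|] = 153 − 38 = 115.
Numerically: ≈ 115.000000.
(This is only a lower bound; the true E[α(G)] may be larger.)

E[α(G)] ≥ 115 ≈ 115.000000.


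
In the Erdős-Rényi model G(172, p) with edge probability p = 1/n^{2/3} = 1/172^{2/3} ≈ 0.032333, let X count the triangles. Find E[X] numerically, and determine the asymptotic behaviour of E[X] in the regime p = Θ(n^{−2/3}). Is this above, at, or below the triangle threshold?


Number of potential triangles: C(172, 3) = 833340.
Each occurs with probability p³ ≈ (0.032333)³ ≈ 3.3802055e-05.
By linearity: E[X] = C(172, 3)·p³ ≈ 833340 · 3.3802055e-05 ≈ 28.16860.
Since α = 2/3 < 1, p = c/n^{2/3} ≫ 1/n is above the triangle threshold p ~ 1/n. Asymptotically E[X] ~ (c³/6)·n^{3(1−α)} = (1³/6)·n^{1} → ∞; triangles are abundant w.h.p.

E[X] ≈ 28.16860; in regime p = Θ(1/n^{2/3}) E[X] diverges (above the triangle threshold p ~ 1/n).


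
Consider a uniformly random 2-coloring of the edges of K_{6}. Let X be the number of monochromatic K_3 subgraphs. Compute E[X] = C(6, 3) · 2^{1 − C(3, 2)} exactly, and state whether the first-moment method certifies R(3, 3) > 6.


E[X] = C(6, 3) · 2^{1 − 3} = 20 · 2^{−2} = 20/4.
As a reduced fraction: E[X] = 5 ≈ 5.0000000.
Is E[X] < 1? NO.
Since E[X] ≥ 1, the first-moment bound is inconclusive at n = 6; it does NOT by itself certify R(3, 3) > 6.

E[X] = 5 ≈ 5.0000000; E[X] ≥ 1; first-moment method inconclusive here.


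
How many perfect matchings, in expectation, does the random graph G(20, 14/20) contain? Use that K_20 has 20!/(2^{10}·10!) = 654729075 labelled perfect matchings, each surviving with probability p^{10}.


K_20 has 20!/(2^{10}·10!) = 654729075 labelled perfect matchings.
For each such perfect matching H, let X_H = 1 if all 10 edges of H are present in G. Then P[X_H = 1] = p^{10} = (7/10)^{10} = 282475249/10000000000.
By linearity: E[X] = Σ_H E[X_H] = 654729075 · p^{10} = 654729075 · 282475249/10000000000 = 7397790339526587/400000000.
Numerically: E[X] ≈ 1.8494e+07.

E[X] = 654729075 · (7/10)^{10} = 7397790339526587/400000000 ≈ 1.8494e+07.


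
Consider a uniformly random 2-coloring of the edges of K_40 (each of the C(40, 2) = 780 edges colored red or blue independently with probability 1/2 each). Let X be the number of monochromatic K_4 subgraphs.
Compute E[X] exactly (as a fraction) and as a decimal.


Let X = Σ_S X_S over the C(40, 4) = 91390 subsets S of size 4, where X_S = 1 if the K_4 on S is monochromatic.
For a fixed S, the K_4 on S has C(4, 2) = 6 edges. P[all 6 edges red] = (1/2)^6, and likewise for blue, so P[monochromatic] = 2·(1/2)^6 = 2^{1 − 6} = 1/32.
By linearity: E[X] = C(40, 4) · 2^{1 − 6} = 91390 · 1/32 = 45695/16.
Numerically: E[X] ≈ 2855.9375.

E[X] = C(40,4)·2^(1−C(4,2)) = 45695/16 ≈ 2855.9375.


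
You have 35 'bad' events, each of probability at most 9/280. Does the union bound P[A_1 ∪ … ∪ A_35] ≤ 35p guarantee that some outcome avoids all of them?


Union bound: P[∪_{i=1}^{35} A_i] ≤ Σ_i P[A_i] ≤ 35·p = 35·(9/280) = 9/8.
Numerically: 9/8 ≈ 1.1250000.
Is 9/8 < 1? NO.
Since the bound 9/8 is ≥ 1, the union bound is uninformative here; it does NOT by itself certify existence.

35·p = 9/8 ≈ 1.1250000; existence NOT certified by the union bound.


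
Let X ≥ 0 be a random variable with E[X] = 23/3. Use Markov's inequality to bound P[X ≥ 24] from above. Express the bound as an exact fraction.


μ = E[X] = 23/3, a = 24.
Markov: P[X ≥ 24] ≤ μ/a = (23/3)/24 = 23/72.
Numerically: ≈ 0.3194.
(Since a = 24 > μ = 7.6667, the bound 23/72 is < 1 and informative.)

P[X ≥ 24] ≤ 23/72 ≈ 0.3194.


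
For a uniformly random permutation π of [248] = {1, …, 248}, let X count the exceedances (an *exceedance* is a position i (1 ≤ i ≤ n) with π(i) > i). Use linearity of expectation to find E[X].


Write X = Σ_{i=1}^{248} X_i, where X_i = 1_{π(i) > i}.
For each fixed i, π(i) is uniform over {1, …, 248} (marginal of a uniform permutation), so P[π(i) > i] = (n − i)/n. Summing: Σ_{i=1}^{248} (n − i)/n = (0 + 1 + … + 247)/248 = 248(248 − 1)/(2·248) = (248 − 1)/2.
Hence E[X] = Σ_{i=1}^{248} (248 − i)/248 = 247/2 ≈ 123.500.

E[X] = 247/2 = 123.500.


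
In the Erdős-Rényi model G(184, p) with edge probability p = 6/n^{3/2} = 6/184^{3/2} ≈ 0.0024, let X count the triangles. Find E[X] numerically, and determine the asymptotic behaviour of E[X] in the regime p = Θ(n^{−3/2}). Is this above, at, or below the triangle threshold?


Number of potential triangles: C(184, 3) = 1021384.
Each occurs with probability p³ ≈ (0.0024)³ ≈ 1.38923e-08.
By linearity: E[X] = C(184, 3)·p³ ≈ 1021384 · 1.38923e-08 ≈ 0.014.
Since α = 3/2 > 1, p = c/n^{3/2} = o(1/n) is below the triangle threshold p ~ 1/n. Asymptotically E[X] ~ (c³/6)·n^{3(1−α)} = (6³/6)·n^{-1.5} → 0, so by Markov's inequality G has no triangles w.h.p.

E[X] ≈ 0.014; in regime p = Θ(1/n^{3/2}) E[X] tends to 0 (below the triangle threshold p ~ 1/n).


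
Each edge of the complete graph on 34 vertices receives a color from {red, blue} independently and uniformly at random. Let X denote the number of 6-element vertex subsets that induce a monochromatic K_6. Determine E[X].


Let X = Σ_S X_S over the C(34, 6) = 1344904 subsets S of size 6, where X_S = 1 if the K_6 on S is monochromatic.
For a fixed S, the K_6 on S has C(6, 2) = 15 edges. P[all 15 edges red] = (1/2)^15, and likewise for blue, so P[monochromatic] = 2·(1/2)^15 = 2^{1 − 15} = 1/16384.
Summing: E[X] = C(34, 6) · 2^{1 − 15} = 1344904 · 1/16384 = 168113/2048.
Numerically: E[X] ≈ 82.086.

E[X] = C(34,6)·2^(1−C(6,2)) = 168113/2048 ≈ 82.086.


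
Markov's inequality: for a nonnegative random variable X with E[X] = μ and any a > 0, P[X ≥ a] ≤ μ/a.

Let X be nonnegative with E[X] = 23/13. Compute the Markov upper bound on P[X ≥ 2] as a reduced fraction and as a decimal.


μ = E[X] = 23/13, a = 2.
Markov: P[X ≥ 2] ≤ μ/a = (23/13)/2 = 23/26.
Numerically: ≈ 0.885.
(Since a = 2 > μ = 1.769, the bound 23/26 is < 1 and informative.)

P[X ≥ 2] ≤ 23/26 ≈ 0.885.


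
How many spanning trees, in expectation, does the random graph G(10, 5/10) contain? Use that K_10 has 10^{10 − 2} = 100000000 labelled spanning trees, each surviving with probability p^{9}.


K_10 has 10^{10 − 2} = 100000000 labelled spanning trees.
For each such spanning tree H, let X_H = 1 if all 9 edges of H are present in G. Then P[X_H = 1] = p^{9} = (1/2)^{9} = 1/512.
By linearity of expectation: E[X] = Σ_H E[X_H] = 100000000 · p^{9} = 100000000 · 1/512 = 390625/2.
Numerically: E[X] ≈ 1.95e+05.

E[X] = 100000000 · (1/2)^{9} = 390625/2 ≈ 1.95e+05.


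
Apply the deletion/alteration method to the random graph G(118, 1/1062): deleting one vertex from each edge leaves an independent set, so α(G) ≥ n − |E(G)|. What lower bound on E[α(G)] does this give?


E[|E(G)|] = C(118, 2)·p = 6903 · (1/1062) = 13/2.
E[α(G)] ≥ n − E[|E(G)|] = 118 − 13/2 = 223/2.
Numerically: ≈ 111.5000.
(This is only a lower bound; the true E[α(G)] may be larger.)

E[α(G)] ≥ 223/2 ≈ 111.5000.


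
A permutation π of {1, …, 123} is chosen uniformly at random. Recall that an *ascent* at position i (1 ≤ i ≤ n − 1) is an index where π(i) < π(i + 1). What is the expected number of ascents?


Write X = Σ X_I over i = 1, …, 122, with X_I the indicator of one ascent.
There are 122 indicators.
For each fixed i, the pair (π(i), π(i+1)) is a uniformly random ordered pair of distinct values from {1, …, 123}; by symmetry P[π(i) < π(i+1)] = 1/2.
By linearity: E[X] = 122 · (1/2) = (123 − 1) · (1/2) = 61 ≈ 61.0000.

E[X] = 61 = 61.0000.


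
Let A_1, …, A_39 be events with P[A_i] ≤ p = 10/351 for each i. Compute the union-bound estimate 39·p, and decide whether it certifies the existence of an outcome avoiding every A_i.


Union bound: P[∪_{i=1}^{39} A_i] ≤ Σ_i P[A_i] ≤ 39·p = 39·(10/351) = 10/9.
Numerically: 10/9 ≈ 1.1111111.
Is 10/9 < 1? NO.
Since the bound 10/9 is ≥ 1, the union bound is uninformative here; it does NOT by itself certify existence.

39·p = 10/9 ≈ 1.1111111; existence NOT certified by the union bound.


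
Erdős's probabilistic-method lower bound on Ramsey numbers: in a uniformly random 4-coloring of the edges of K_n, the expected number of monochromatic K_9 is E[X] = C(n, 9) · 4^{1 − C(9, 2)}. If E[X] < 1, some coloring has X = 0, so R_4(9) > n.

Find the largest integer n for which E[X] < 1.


We need C(n, 9) · 4^{1 − 36} < 1, i.e. C(n, 9) < 4^{36 − 1} = 1180591620717411303424.
Check values of n near the boundary:
  n = 912: C(912, 9) = 1156095740032081475120; 1156095740032081475120 < 1180591620717411303424? YES
  n = 913: C(913, 9) = 1167605542753639808390; 1167605542753639808390 < 1180591620717411303424? YES
  n = 914: C(914, 9) = 1179217089587653905932; 1179217089587653905932 < 1180591620717411303424? YES
  n = 915: C(915, 9) = 1190931166636537885130; 1190931166636537885130 < 1180591620717411303424? NO
  n = 916: C(916, 9) = 1202748565202942340440; 1202748565202942340440 < 1180591620717411303424? NO
  n = 917: C(917, 9) = 1214670081818390006810; 1214670081818390006810 < 1180591620717411303424? NO
The largest n with C(n, 9) < 1180591620717411303424 is n = 914 (where E[X] = 294804272396913476483/295147905179352825856 ≈ 0.9988357). Hence R_4(9) > 914, i.e. R_4(9) ≥ 915.

Largest n = 914; hence R_4(9) > 914.


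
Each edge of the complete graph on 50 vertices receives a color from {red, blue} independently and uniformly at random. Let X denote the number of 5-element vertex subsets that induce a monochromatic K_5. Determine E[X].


Let X = Σ_S X_S over the C(50, 5) = 2118760 subsets S of size 5, where X_S = 1 if the K_5 on S is monochromatic.
For a fixed S, the K_5 on S has C(5, 2) = 10 edges. P[all 10 edges red] = (1/2)^10, and likewise for blue, so P[monochromatic] = 2·(1/2)^10 = 2^{1 − 10} = 1/512.
Summing: E[X] = C(50, 5) · 2^{1 − 10} = 2118760 · 1/512 = 264845/64.
Numerically: E[X] ≈ 4138.20312.

E[X] = C(50,5)·2^(1−C(5,2)) = 264845/64 ≈ 4138.20312.


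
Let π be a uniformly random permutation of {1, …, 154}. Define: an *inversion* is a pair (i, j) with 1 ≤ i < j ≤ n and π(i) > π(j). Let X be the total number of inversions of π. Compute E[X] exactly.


Write X = Σ X_I over the C(154, 2) = 11781 pairs i < j, with X_I the indicator of one inversion.
There are 11781 indicators.
For each fixed pair i < j, the values π(i) and π(j) are two distinct elements of {1, …, 154} in uniformly random order; by symmetry P[π(i) > π(j)] = 1/2.
By linearity: E[X] = 11781 · (1/2) = C(154, 2) · (1/2) = 11781/2 = 11781/2 ≈ 5890.5000.

E[X] = 11781/2 = 5890.5000.


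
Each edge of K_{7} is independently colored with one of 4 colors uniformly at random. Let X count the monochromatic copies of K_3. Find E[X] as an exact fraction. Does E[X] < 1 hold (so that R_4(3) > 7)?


E[X] = C(7, 3) · 4^{1 − 3} = 35 · 4^{−2} = 35/16.
As a reduced fraction: E[X] = 35/16 ≈ 2.1875000.
Is E[X] < 1? NO.
Since E[X] ≥ 1, the first-moment bound is inconclusive at n = 7; it does NOT by itself certify R_4(3) > 7.

E[X] = 35/16 ≈ 2.1875000; E[X] ≥ 1; first-moment method inconclusive here.


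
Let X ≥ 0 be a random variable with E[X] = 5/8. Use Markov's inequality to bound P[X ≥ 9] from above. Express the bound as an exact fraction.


μ = E[X] = 5/8, a = 9.
Markov: P[X ≥ 9] ≤ μ/a = (5/8)/9 = 5/72.
Numerically: ≈ 0.069.
(Since a = 9 > μ = 0.625, the bound 5/72 is < 1 and informative.)

P[X ≥ 9] ≤ 5/72 ≈ 0.069.


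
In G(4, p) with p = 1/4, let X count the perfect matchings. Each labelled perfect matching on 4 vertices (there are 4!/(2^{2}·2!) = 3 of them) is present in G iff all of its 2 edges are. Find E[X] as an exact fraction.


K_4 has 4!/(2^{2}·2!) = 3 labelled perfect matchings.
For each such perfect matching H, let X_H = 1 if all 2 edges of H are present in G. Then P[X_H = 1] = p^{2} = (1/4)^{2} = 1/16.
Summing the indicators: E[X] = Σ_H E[X_H] = 3 · p^{2} = 3 · 1/16 = 3/16.
Numerically: E[X] ≈ 0.188.

E[X] = 3 · (1/4)^{2} = 3/16 ≈ 0.188.


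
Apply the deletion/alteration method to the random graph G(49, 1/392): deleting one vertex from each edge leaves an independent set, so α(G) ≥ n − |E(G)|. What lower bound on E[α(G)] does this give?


E[|E(G)|] = C(49, 2)·p = 1176 · (1/392) = 3.
E[α(G)] ≥ n − E[|E(G)|] = 49 − 3 = 46.
Numerically: ≈ 46.0000.
(This is only a lower bound; the true E[α(G)] may be larger.)

E[α(G)] ≥ 46 ≈ 46.0000.


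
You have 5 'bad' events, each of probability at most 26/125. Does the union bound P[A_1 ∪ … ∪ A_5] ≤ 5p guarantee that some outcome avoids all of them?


Union bound: P[∪_{i=1}^{5} A_i] ≤ Σ_i P[A_i] ≤ 5·p = 5·(26/125) = 26/25.
Numerically: 26/25 ≈ 1.0400000.
Is 26/25 < 1? NO.
Since the bound 26/25 is ≥ 1, the union bound is uninformative here; it does NOT by itself certify existence.

5·p = 26/25 ≈ 1.0400000; existence NOT certified by the union bound.


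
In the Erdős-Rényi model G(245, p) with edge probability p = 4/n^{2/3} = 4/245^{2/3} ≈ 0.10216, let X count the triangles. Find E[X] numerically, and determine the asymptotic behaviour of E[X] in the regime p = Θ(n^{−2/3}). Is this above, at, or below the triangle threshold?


Number of potential triangles: C(245, 3) = 2421090.
Each occurs with probability p³ ≈ (0.10216)³ ≈ 1.0662224e-03.
By linearity: E[X] = C(245, 3)·p³ ≈ 2421090 · 1.0662224e-03 ≈ 2581.42041.
Since α = 2/3 < 1, p = c/n^{2/3} ≫ 1/n is above the triangle threshold p ~ 1/n. Asymptotically E[X] ~ (c³/6)·n^{3(1−α)} = (4³/6)·n^{1} → ∞; triangles are abundant w.h.p.

E[X] ≈ 2581.42041; in regime p = Θ(1/n^{2/3}) E[X] diverges (above the triangle threshold p ~ 1/n).


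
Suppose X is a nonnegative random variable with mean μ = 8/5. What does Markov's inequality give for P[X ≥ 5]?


μ = E[X] = 8/5, a = 5.
Markov: P[X ≥ 5] ≤ μ/a = (8/5)/5 = 8/25.
Numerically: ≈ 0.32000.
(Since a = 5 > μ = 1.60000, the bound 8/25 is < 1 and informative.)

P[X ≥ 5] ≤ 8/25 ≈ 0.32000.


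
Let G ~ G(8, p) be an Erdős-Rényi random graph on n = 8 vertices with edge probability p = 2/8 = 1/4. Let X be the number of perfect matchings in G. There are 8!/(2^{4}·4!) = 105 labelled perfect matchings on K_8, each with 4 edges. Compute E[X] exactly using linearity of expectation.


K_8 has 8!/(2^{4}·4!) = 105 labelled perfect matchings.
For each such perfect matching H, let X_H = 1 if all 4 edges of H are present in G. Then P[X_H = 1] = p^{4} = (1/4)^{4} = 1/256.
By linearity of expectation: E[X] = Σ_H E[X_H] = 105 · p^{4} = 105 · 1/256 = 105/256.
Numerically: E[X] ≈ 0.410156.

E[X] = 105 · (1/4)^{4} = 105/256 ≈ 0.410156.


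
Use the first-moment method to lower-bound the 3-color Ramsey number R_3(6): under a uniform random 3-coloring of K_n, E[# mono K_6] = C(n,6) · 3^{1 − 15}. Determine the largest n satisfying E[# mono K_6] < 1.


We need C(n, 6) · 3^{1 − 15} < 1, i.e. C(n, 6) < 3^{15 − 1} = 4782969.
Check values of n near the boundary:
  n = 37: C(37, 6) = 2324784; 2324784 < 4782969? YES
  n = 38: C(38, 6) = 2760681; 2760681 < 4782969? YES
  n = 39: C(39, 6) = 3262623; 3262623 < 4782969? YES
  n = 40: C(40, 6) = 3838380; 3838380 < 4782969? YES
  n = 41: C(41, 6) = 4496388; 4496388 < 4782969? YES
  n = 42: C(42, 6) = 5245786; 5245786 < 4782969? NO
  n = 43: C(43, 6) = 6096454; 6096454 < 4782969? NO
The largest n with C(n, 6) < 4782969 is n = 41 (where E[X] = 1498796/1594323 ≈ 0.94008). Hence R_3(6) > 41, i.e. R_3(6) ≥ 42.

Largest n = 41; hence R_3(6) > 41.


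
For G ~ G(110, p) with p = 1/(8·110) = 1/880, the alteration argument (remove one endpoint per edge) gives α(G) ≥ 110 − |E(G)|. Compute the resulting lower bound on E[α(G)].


E[|E(G)|] = C(110, 2)·p = 5995 · (1/880) = 109/16.
E[α(G)] ≥ n − E[|E(G)|] = 110 − 109/16 = 1651/16.
Numerically: ≈ 103.187500.
(This is only a lower bound; the true E[α(G)] may be larger.)

E[α(G)] ≥ 1651/16 ≈ 103.187500.


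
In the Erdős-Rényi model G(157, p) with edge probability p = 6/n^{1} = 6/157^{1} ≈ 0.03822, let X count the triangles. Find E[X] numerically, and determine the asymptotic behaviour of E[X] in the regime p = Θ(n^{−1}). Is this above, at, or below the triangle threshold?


Number of potential triangles: C(157, 3) = 632710.
Each occurs with probability p³ ≈ (0.03822)³ ≈ 5.581550e-05.
By linearity: E[X] = C(157, 3)·p³ ≈ 632710 · 5.581550e-05 ≈ 35.3150.
Here α = 1, so p = 6/n is exactly at the triangle threshold p ~ 1/n. Asymptotically E[X] → c³/6 = 6³/6 = 36 ≈ 36.0000, a bounded constant. In this regime the triangle count is asymptotically Poisson(c³/6).

E[X] ≈ 35.3150; in regime p = Θ(1/n^{1}) E[X] stays bounded (at the triangle threshold p ~ 1/n).


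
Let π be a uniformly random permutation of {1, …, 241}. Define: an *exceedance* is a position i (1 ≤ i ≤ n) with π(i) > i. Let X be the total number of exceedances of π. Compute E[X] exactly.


Write X = Σ_{i=1}^{241} X_i, where X_i = 1_{π(i) > i}.
For each fixed i, π(i) is uniform over {1, …, 241} (marginal of a uniform permutation), so P[π(i) > i] = (n − i)/n. Summing: Σ_{i=1}^{241} (n − i)/n = (0 + 1 + … + 240)/241 = 241(241 − 1)/(2·241) = (241 − 1)/2.
Hence E[X] = Σ_{i=1}^{241} (241 − i)/241 = 120 ≈ 120.00000.

E[X] = 120 = 120.00000.


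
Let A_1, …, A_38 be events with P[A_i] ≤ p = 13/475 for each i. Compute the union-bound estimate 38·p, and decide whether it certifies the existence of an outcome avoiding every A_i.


Union bound: P[∪_{i=1}^{38} A_i] ≤ Σ_i P[A_i] ≤ 38·p = 38·(13/475) = 26/25.
Numerically: 26/25 ≈ 1.040000.
Is 26/25 < 1? NO.
Since the bound 26/25 is ≥ 1, the union bound is uninformative here; it does NOT by itself certify existence.

38·p = 26/25 ≈ 1.040000; existence NOT certified by the union bound.


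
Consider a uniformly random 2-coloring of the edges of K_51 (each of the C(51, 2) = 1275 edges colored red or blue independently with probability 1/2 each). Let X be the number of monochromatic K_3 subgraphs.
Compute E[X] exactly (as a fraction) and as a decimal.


Let X = Σ_S X_S over the C(51, 3) = 20825 subsets S of size 3, where X_S = 1 if the K_3 on S is monochromatic.
For a fixed S, the K_3 on S has C(3, 2) = 3 edges. P[all 3 edges red] = (1/2)^3, and likewise for blue, so P[monochromatic] = 2·(1/2)^3 = 2^{1 − 3} = 1/4.
Summing: E[X] = C(51, 3) · 2^{1 − 3} = 20825 · 1/4 = 20825/4.
Numerically: E[X] ≈ 5206.25000.

E[X] = C(51,3)·2^(1−C(3,2)) = 20825/4 ≈ 5206.25000.


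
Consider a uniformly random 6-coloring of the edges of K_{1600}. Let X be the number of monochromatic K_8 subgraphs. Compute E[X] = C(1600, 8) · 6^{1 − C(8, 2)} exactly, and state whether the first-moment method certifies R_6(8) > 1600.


E[X] = C(1600, 8) · 6^{1 − 28} = 1046712188466516943800 · 6^{−27} = 1046712188466516943800/1023490369077469249536.
As a reduced fraction: E[X] = 4845889761419059925/4738381338321616896 ≈ 1.02269.
Is E[X] < 1? NO.
Since E[X] ≥ 1, the first-moment bound is inconclusive at n = 1600; it does NOT by itself certify R_6(8) > 1600.

E[X] = 4845889761419059925/4738381338321616896 ≈ 1.02269; E[X] ≥ 1; first-moment method inconclusive here.


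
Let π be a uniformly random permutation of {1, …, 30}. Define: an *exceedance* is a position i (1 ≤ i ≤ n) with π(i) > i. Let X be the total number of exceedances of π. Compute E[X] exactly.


Write X = Σ_{i=1}^{30} X_i, where X_i = 1_{π(i) > i}.
For each fixed i, π(i) is uniform over {1, …, 30} (marginal of a uniform permutation), so P[π(i) > i] = (n − i)/n. Summing: Σ_{i=1}^{30} (n − i)/n = (0 + 1 + … + 29)/30 = 30(30 − 1)/(2·30) = (30 − 1)/2.
Hence E[X] = Σ_{i=1}^{30} (30 − i)/30 = 29/2 ≈ 14.500000.

E[X] = 29/2 = 14.500000.


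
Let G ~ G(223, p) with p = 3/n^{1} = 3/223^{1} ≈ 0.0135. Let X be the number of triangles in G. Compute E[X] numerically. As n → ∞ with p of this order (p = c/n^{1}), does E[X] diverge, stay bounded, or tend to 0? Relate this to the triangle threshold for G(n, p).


Number of potential triangles: C(223, 3) = 1823471.
Each occurs with probability p³ ≈ (0.0135)³ ≈ 2.43472e-06.
By linearity: E[X] = C(223, 3)·p³ ≈ 1823471 · 2.43472e-06 ≈ 4.440.
Here α = 1, so p = 3/n is exactly at the triangle threshold p ~ 1/n. Asymptotically E[X] → c³/6 = 3³/6 = 9/2 ≈ 4.500, a bounded constant. In this regime the triangle count is asymptotically Poisson(c³/6).

E[X] ≈ 4.440; in regime p = Θ(1/n^{1}) E[X] stays bounded (at the triangle threshold p ~ 1/n).


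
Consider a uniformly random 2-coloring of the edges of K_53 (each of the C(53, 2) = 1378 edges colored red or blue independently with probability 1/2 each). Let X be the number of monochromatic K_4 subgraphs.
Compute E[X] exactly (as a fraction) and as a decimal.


Let X = Σ_S X_S over the C(53, 4) = 292825 subsets S of size 4, where X_S = 1 if the K_4 on S is monochromatic.
For a fixed S, the K_4 on S has C(4, 2) = 6 edges. P[all 6 edges red] = (1/2)^6, and likewise for blue, so P[monochromatic] = 2·(1/2)^6 = 2^{1 − 6} = 1/32.
Summing: E[X] = C(53, 4) · 2^{1 − 6} = 292825 · 1/32 = 292825/32.
Numerically: E[X] ≈ 9150.7812.

E[X] = C(53,4)·2^(1−C(4,2)) = 292825/32 ≈ 9150.7812.


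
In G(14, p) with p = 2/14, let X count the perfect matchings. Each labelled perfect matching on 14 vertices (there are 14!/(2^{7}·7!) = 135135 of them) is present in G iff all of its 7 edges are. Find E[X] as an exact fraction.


K_14 has 14!/(2^{7}·7!) = 135135 labelled perfect matchings.
For each such perfect matching H, let X_H = 1 if all 7 edges of H are present in G. Then P[X_H = 1] = p^{7} = (1/7)^{7} = 1/823543.
Summing the indicators: E[X] = Σ_H E[X_H] = 135135 · p^{7} = 135135 · 1/823543 = 19305/117649.
Numerically: E[X] ≈ 0.164.

E[X] = 135135 · (1/7)^{7} = 19305/117649 ≈ 0.164.


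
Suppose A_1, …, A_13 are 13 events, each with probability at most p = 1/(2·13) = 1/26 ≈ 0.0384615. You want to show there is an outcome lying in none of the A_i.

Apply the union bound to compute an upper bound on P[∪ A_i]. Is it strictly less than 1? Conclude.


Union bound: P[∪_{i=1}^{13} A_i] ≤ Σ_i P[A_i] ≤ 13·p = 13·(1/26) = 1/2.
Numerically: 1/2 ≈ 0.5000000.
Is 1/2 < 1? YES.
Since P[∪ A_i] ≤ 1/2 < 1, the complement has P[∩ A_i^c] ≥ 1 − 1/2 = 1/2 > 0, so some outcome avoids every A_i.

13·p = 1/2 ≈ 0.5000000; existence CERTIFIED by the union bound.


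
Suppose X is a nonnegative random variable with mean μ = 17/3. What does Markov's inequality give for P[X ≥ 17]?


μ = E[X] = 17/3, a = 17.
Markov: P[X ≥ 17] ≤ μ/a = (17/3)/17 = 1/3.
Numerically: ≈ 0.333333.
(Since a = 17 > μ = 5.666667, the bound 1/3 is < 1 and informative.)

P[X ≥ 17] ≤ 1/3 ≈ 0.333333.


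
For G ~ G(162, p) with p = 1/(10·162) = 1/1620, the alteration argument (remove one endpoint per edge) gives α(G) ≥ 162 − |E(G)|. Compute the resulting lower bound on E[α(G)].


E[|E(G)|] = C(162, 2)·p = 13041 · (1/1620) = 161/20.
E[α(G)] ≥ n − E[|E(G)|] = 162 − 161/20 = 3079/20.
Numerically: ≈ 153.950.
(This is only a lower bound; the true E[α(G)] may be larger.)

E[α(G)] ≥ 3079/20 ≈ 153.950.


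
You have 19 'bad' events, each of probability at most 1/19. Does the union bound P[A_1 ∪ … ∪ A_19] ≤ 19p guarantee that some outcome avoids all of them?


Union bound: P[∪_{i=1}^{19} A_i] ≤ Σ_i P[A_i] ≤ 19·p = 19·(1/19) = 1.
Numerically: 1 ≈ 1.0000000.
Is 1 < 1? NO.
Since the bound 1 is ≥ 1, the union bound is uninformative here; it does NOT by itself certify existence.

19·p = 1 ≈ 1.0000000; existence NOT certified by the union bound.


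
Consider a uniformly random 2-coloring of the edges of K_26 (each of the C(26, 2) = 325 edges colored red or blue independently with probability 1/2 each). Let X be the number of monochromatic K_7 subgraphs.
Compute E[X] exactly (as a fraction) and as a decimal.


Let X = Σ_S X_S over the C(26, 7) = 657800 subsets S of size 7, where X_S = 1 if the K_7 on S is monochromatic.
For a fixed S, the K_7 on S has C(7, 2) = 21 edges. P[all 21 edges red] = (1/2)^21, and likewise for blue, so P[monochromatic] = 2·(1/2)^21 = 2^{1 − 21} = 1/1048576.
Summing: E[X] = C(26, 7) · 2^{1 − 21} = 657800 · 1/1048576 = 82225/131072.
Numerically: E[X] ≈ 0.62733.

E[X] = C(26,7)·2^(1−C(7,2)) = 82225/131072 ≈ 0.62733.


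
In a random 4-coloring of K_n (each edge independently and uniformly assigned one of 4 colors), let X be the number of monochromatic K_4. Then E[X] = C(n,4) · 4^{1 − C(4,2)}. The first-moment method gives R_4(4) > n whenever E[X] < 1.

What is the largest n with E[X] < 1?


We need C(n, 4) · 4^{1 − 6} < 1, i.e. C(n, 4) < 4^{6 − 1} = 1024.
Check values of n near the boundary:
  n = 13: C(13, 4) = 715; 715 < 1024? YES
  n = 14: C(14, 4) = 1001; 1001 < 1024? YES
  n = 15: C(15, 4) = 1365; 1365 < 1024? NO
  n = 16: C(16, 4) = 1820; 1820 < 1024? NO
The largest n with C(n, 4) < 1024 is n = 14 (where E[X] = 1001/1024 ≈ 0.9775). Hence R_4(4) > 14, i.e. R_4(4) ≥ 15.

Largest n = 14; hence R_4(4) > 14.
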